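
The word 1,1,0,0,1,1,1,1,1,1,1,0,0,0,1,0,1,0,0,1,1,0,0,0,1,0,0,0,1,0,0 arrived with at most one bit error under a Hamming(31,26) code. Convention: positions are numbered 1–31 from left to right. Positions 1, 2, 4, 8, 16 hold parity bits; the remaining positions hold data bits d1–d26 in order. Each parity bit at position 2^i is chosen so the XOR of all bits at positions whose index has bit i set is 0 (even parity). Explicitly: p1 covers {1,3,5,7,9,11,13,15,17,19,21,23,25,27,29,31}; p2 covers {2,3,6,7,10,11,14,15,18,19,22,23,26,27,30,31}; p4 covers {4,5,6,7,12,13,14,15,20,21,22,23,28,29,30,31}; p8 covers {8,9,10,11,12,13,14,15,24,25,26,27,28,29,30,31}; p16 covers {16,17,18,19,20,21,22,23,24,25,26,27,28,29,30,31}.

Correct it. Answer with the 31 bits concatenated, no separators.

s1 (pos 1,3,5,7,9,11,13,15,17,19,21,23,25,27,29,31): 1⊕0⊕1⊕1⊕1⊕1⊕0⊕1⊕1⊕0⊕1⊕0⊕1⊕0⊕1⊕0 = 0
s2 (pos 2,3,6,7,10,11,14,15,18,19,22,23,26,27,30,31): 1⊕0⊕1⊕1⊕1⊕1⊕0⊕1⊕0⊕0⊕0⊕0⊕0⊕0⊕0⊕0 = 0
s4 (pos 4,5,6,7,12,13,14,15,20,21,22,23,28,29,30,31): 0⊕1⊕1⊕1⊕0⊕0⊕0⊕1⊕1⊕1⊕0⊕0⊕0⊕1⊕0⊕0 = 1
s8 (pos 8,9,10,11,12,13,14,15,24,25,26,27,28,29,30,31): 1⊕1⊕1⊕1⊕0⊕0⊕0⊕1⊕0⊕1⊕0⊕0⊕0⊕1⊕0⊕0 = 1
s16 (pos 16,17,18,19,20,21,22,23,24,25,26,27,28,29,30,31): 0⊕1⊕0⊕0⊕1⊕1⊕0⊕0⊕0⊕1⊕0⊕0⊕0⊕1⊕0⊕0 = 1
Syndrome s16…s1 = 11100 → error at position 28.
Flip position 28: 1100111111100010100110001000100 → 1100111111100010100110001001100

1100111111100010100110001001100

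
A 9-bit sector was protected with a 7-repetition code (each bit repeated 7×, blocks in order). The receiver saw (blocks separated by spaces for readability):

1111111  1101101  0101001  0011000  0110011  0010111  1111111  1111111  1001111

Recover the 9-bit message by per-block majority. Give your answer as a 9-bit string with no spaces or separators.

Block 1 (1111111): 7 ones → 1
Block 2 (1101101): 5 ones → 1
Block 3 (0101001): 3 ones → 0
Block 4 (0011000): 2 ones → 0
Block 5 (0110011): 4 ones → 1
Block 6 (0010111): 4 ones → 1
Block 7 (1111111): 7 ones → 1
Block 8 (1111111): 7 ones → 1
Block 9 (1001111): 5 ones → 1

110011111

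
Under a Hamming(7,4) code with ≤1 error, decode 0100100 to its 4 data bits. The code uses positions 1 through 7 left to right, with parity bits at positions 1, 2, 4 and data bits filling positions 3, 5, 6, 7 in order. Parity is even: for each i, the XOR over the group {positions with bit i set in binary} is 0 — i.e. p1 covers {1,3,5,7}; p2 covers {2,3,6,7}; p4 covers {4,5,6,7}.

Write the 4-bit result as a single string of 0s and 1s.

s1 (pos 1,3,5,7): 0⊕0⊕1⊕0 = 1
s2 (pos 2,3,6,7): 1⊕0⊕0⊕0 = 1
s4 (pos 4,5,6,7): 0⊕1⊕0⊕0 = 1
Syndrome s4…s1 = 111 → error at position 7.
Flip position 7: 0100100 → 0100101
Read data bits from positions 3,5,6,7: 0101

0101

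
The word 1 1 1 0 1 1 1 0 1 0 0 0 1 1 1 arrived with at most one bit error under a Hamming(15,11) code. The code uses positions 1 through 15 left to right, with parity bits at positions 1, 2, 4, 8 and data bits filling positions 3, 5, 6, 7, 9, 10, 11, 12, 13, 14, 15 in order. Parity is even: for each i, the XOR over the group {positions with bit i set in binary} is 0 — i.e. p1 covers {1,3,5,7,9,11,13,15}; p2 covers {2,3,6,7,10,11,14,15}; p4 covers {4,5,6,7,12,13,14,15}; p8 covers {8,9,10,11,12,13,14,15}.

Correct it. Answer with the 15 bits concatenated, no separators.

011011101000111

s1 (pos 1,3,5,7,9,11,13,15): 1⊕1⊕1⊕1⊕1⊕0⊕1⊕1 = 1
s2 (pos 2,3,6,7,10,11,14,15): 1⊕1⊕1⊕1⊕0⊕0⊕1⊕1 = 0
s4 (pos 4,5,6,7,12,13,14,15): 0⊕1⊕1⊕1⊕0⊕1⊕1⊕1 = 0
s8 (pos 8,9,10,11,12,13,14,15): 0⊕1⊕0⊕0⊕0⊕1⊕1⊕1 = 0
Syndrome s8…s1 = 0001 → error at position 1.
Flip position 1: 111011101000111 → 011011101000111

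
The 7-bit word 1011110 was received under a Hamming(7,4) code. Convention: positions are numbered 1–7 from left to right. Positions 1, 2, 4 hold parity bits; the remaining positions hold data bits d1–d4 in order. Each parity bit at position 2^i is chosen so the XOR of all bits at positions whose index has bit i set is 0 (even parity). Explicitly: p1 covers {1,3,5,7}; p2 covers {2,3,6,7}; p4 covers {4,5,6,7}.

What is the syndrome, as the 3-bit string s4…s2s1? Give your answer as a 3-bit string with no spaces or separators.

101

s1 (pos 1,3,5,7): 1⊕1⊕1⊕0 = 1
s2 (pos 2,3,6,7): 0⊕1⊕1⊕0 = 0
s4 (pos 4,5,6,7): 1⊕1⊕1⊕0 = 1
Syndrome s4…s1 = 101 → error at position 5.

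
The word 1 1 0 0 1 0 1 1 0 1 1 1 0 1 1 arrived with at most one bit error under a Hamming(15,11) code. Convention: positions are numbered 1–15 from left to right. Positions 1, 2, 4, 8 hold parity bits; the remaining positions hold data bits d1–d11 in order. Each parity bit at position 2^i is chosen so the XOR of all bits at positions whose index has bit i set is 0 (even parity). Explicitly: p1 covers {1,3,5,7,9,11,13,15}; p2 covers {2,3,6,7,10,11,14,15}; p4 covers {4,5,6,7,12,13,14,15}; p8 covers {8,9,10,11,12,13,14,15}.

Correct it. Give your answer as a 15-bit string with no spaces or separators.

s1 (pos 1,3,5,7,9,11,13,15): 1⊕0⊕1⊕1⊕0⊕1⊕0⊕1 = 1
s2 (pos 2,3,6,7,10,11,14,15): 1⊕0⊕0⊕1⊕1⊕1⊕1⊕1 = 0
s4 (pos 4,5,6,7,12,13,14,15): 0⊕1⊕0⊕1⊕1⊕0⊕1⊕1 = 1
s8 (pos 8,9,10,11,12,13,14,15): 1⊕0⊕1⊕1⊕1⊕0⊕1⊕1 = 0
Syndrome s8…s1 = 0101 → error at position 5.
Flip position 5: 110010110111011 → 110000110111011

110000110111011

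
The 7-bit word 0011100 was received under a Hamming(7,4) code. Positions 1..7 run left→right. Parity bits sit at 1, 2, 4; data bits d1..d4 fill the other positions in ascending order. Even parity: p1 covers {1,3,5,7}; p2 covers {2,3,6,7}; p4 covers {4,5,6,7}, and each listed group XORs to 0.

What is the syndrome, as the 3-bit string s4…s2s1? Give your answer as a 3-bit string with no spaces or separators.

s1 (pos 1,3,5,7): 0⊕1⊕1⊕0 = 0
s2 (pos 2,3,6,7): 0⊕1⊕0⊕0 = 1
s4 (pos 4,5,6,7): 1⊕1⊕0⊕0 = 0
Syndrome s4…s1 = 010 → error at position 2.

010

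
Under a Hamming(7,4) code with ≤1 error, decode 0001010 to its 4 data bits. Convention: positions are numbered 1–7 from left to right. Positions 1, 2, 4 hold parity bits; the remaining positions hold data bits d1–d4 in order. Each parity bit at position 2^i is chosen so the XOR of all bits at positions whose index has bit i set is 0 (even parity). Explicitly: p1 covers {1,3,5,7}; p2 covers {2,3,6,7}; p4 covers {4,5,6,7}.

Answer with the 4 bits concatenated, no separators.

s1 (pos 1,3,5,7): 0⊕0⊕0⊕0 = 0
s2 (pos 2,3,6,7): 0⊕0⊕1⊕0 = 1
s4 (pos 4,5,6,7): 1⊕0⊕1⊕0 = 0
Syndrome s4…s1 = 010 → error at position 2.
Flip position 2: 0001010 → 0101010
Read data bits from positions 3,5,6,7: 0010

0010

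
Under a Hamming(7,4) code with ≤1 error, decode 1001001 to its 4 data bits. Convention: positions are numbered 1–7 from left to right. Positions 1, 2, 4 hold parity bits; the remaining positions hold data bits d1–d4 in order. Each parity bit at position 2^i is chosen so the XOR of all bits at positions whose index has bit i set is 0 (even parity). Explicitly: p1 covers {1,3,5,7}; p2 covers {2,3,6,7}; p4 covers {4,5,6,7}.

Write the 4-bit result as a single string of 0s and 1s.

s1 (pos 1,3,5,7): 1⊕0⊕0⊕1 = 0
s2 (pos 2,3,6,7): 0⊕0⊕0⊕1 = 1
s4 (pos 4,5,6,7): 1⊕0⊕0⊕1 = 0
Syndrome s4…s1 = 010 → error at position 2.
Flip position 2: 1001001 → 1101001
Read data bits from positions 3,5,6,7: 0001

0001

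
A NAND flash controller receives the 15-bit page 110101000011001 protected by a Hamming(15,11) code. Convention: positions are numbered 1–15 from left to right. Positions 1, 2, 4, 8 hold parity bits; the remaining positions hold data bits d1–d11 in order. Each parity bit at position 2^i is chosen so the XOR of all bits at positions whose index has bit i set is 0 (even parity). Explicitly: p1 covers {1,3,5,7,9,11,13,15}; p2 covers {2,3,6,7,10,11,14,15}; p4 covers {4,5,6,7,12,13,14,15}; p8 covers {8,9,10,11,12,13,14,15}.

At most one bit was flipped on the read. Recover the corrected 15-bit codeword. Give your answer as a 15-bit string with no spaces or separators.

s1 (pos 1,3,5,7,9,11,13,15): 1⊕0⊕0⊕0⊕0⊕1⊕0⊕1 = 1
s2 (pos 2,3,6,7,10,11,14,15): 1⊕0⊕1⊕0⊕0⊕1⊕0⊕1 = 0
s4 (pos 4,5,6,7,12,13,14,15): 1⊕0⊕1⊕0⊕1⊕0⊕0⊕1 = 0
s8 (pos 8,9,10,11,12,13,14,15): 0⊕0⊕0⊕1⊕1⊕0⊕0⊕1 = 1
Syndrome s8…s1 = 1001 → error at position 9.
Flip position 9: 110101000011001 → 110101001011001

110101001011001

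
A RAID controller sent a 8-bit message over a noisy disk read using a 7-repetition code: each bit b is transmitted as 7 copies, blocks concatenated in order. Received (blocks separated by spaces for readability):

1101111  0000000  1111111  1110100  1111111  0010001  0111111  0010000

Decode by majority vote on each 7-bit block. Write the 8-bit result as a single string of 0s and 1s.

10111010

Block 1 (1101111): 6 ones → 1
Block 2 (0000000): 0 ones → 0
Block 3 (1111111): 7 ones → 1
Block 4 (1110100): 4 ones → 1
Block 5 (1111111): 7 ones → 1
Block 6 (0010001): 2 ones → 0
Block 7 (0111111): 6 ones → 1
Block 8 (0010000): 1 one → 0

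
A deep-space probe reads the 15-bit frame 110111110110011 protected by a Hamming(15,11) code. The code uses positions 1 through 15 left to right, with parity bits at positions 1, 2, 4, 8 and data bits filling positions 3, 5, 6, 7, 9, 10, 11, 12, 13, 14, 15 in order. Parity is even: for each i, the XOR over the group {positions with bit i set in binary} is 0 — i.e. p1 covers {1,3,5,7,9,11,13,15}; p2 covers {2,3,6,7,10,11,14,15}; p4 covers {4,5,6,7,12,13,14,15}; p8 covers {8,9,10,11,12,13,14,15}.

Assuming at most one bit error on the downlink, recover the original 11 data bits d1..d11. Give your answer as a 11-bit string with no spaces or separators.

01110100011

s1 (pos 1,3,5,7,9,11,13,15): 1⊕0⊕1⊕1⊕0⊕1⊕0⊕1 = 1
s2 (pos 2,3,6,7,10,11,14,15): 1⊕0⊕1⊕1⊕1⊕1⊕1⊕1 = 1
s4 (pos 4,5,6,7,12,13,14,15): 1⊕1⊕1⊕1⊕0⊕0⊕1⊕1 = 0
s8 (pos 8,9,10,11,12,13,14,15): 1⊕0⊕1⊕1⊕0⊕0⊕1⊕1 = 1
Syndrome s8…s1 = 1011 → error at position 11.
Flip position 11: 110111110110011 → 110111110100011
Read data bits from positions 3,5,6,7,9,10,11,12,13,14,15: 01110100011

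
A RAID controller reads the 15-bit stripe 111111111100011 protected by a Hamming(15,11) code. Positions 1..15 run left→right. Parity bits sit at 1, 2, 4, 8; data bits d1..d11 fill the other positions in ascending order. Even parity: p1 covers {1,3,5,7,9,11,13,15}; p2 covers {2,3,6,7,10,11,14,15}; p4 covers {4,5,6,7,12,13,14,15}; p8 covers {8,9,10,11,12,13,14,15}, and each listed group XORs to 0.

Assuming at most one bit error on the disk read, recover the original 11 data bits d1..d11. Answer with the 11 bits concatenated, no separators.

11111000011

s1 (pos 1,3,5,7,9,11,13,15): 1⊕1⊕1⊕1⊕1⊕0⊕0⊕1 = 0
s2 (pos 2,3,6,7,10,11,14,15): 1⊕1⊕1⊕1⊕1⊕0⊕1⊕1 = 1
s4 (pos 4,5,6,7,12,13,14,15): 1⊕1⊕1⊕1⊕0⊕0⊕1⊕1 = 0
s8 (pos 8,9,10,11,12,13,14,15): 1⊕1⊕1⊕0⊕0⊕0⊕1⊕1 = 1
Syndrome s8…s1 = 1010 → error at position 10.
Flip position 10: 111111111100011 → 111111111000011
Read data bits from positions 3,5,6,7,9,10,11,12,13,14,15: 11111000011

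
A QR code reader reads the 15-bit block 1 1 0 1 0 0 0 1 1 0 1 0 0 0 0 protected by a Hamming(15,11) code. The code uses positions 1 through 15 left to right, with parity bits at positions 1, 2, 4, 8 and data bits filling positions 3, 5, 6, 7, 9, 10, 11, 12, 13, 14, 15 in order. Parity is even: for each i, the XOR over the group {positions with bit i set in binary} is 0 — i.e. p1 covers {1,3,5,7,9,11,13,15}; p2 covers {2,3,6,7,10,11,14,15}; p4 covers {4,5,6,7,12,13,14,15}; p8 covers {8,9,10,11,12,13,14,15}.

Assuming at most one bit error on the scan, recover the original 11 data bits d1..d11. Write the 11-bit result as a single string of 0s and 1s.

00001010100

s1 (pos 1,3,5,7,9,11,13,15): 1⊕0⊕0⊕0⊕1⊕1⊕0⊕0 = 1
s2 (pos 2,3,6,7,10,11,14,15): 1⊕0⊕0⊕0⊕0⊕1⊕0⊕0 = 0
s4 (pos 4,5,6,7,12,13,14,15): 1⊕0⊕0⊕0⊕0⊕0⊕0⊕0 = 1
s8 (pos 8,9,10,11,12,13,14,15): 1⊕1⊕0⊕1⊕0⊕0⊕0⊕0 = 1
Syndrome s8…s1 = 1101 → error at position 13.
Flip position 13: 110100011010000 → 110100011010100
Read data bits from positions 3,5,6,7,9,10,11,12,13,14,15: 00001010100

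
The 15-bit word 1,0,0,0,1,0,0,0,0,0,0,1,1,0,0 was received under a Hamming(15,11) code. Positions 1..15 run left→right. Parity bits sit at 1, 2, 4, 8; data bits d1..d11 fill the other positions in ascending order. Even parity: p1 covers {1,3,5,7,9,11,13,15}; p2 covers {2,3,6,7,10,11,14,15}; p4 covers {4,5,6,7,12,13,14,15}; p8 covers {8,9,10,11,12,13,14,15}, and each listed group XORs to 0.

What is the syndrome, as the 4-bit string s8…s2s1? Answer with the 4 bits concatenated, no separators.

0101

s1 (pos 1,3,5,7,9,11,13,15): 1⊕0⊕1⊕0⊕0⊕0⊕1⊕0 = 1
s2 (pos 2,3,6,7,10,11,14,15): 0⊕0⊕0⊕0⊕0⊕0⊕0⊕0 = 0
s4 (pos 4,5,6,7,12,13,14,15): 0⊕1⊕0⊕0⊕1⊕1⊕0⊕0 = 1
s8 (pos 8,9,10,11,12,13,14,15): 0⊕0⊕0⊕0⊕1⊕1⊕0⊕0 = 0
Syndrome s8…s1 = 0101 → error at position 5.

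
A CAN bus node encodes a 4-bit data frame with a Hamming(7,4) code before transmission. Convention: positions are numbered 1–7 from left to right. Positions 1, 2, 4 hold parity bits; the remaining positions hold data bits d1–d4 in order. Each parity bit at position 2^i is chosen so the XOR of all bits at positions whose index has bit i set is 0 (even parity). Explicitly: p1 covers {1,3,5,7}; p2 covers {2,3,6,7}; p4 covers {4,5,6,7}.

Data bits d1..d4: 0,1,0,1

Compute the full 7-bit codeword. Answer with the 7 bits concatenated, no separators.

0100101

Place data at non-parity positions: p1 p2 0 p4 1 0 1
p1 (pos 1,3,5,7): XOR of data positions = 0⊕1⊕1 = 0
p2 (pos 2,3,6,7): XOR of data positions = 0⊕0⊕1 = 1
p4 (pos 4,5,6,7): XOR of data positions = 1⊕0⊕1 = 0
Codeword: 0100101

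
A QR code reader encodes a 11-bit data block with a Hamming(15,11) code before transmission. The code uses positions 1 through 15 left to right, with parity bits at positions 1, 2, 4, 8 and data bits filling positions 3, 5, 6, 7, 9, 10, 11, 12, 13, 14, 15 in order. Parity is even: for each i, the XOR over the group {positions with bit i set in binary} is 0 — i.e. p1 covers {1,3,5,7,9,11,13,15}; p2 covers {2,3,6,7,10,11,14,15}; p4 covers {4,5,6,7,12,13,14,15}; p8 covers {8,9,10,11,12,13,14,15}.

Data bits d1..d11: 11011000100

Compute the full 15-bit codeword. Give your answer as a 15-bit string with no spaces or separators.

101110101000100

Place data at non-parity positions: p1 p2 1 p4 1 0 1 p8 1 0 0 0 1 0 0
p1 (pos 1,3,5,7,9,11,13,15): XOR of data positions = 1⊕1⊕1⊕1⊕0⊕1⊕0 = 1
p2 (pos 2,3,6,7,10,11,14,15): XOR of data positions = 1⊕0⊕1⊕0⊕0⊕0⊕0 = 0
p4 (pos 4,5,6,7,12,13,14,15): XOR of data positions = 1⊕0⊕1⊕0⊕1⊕0⊕0 = 1
p8 (pos 8,9,10,11,12,13,14,15): XOR of data positions = 1⊕0⊕0⊕0⊕1⊕0⊕0 = 0
Codeword: 101110101000100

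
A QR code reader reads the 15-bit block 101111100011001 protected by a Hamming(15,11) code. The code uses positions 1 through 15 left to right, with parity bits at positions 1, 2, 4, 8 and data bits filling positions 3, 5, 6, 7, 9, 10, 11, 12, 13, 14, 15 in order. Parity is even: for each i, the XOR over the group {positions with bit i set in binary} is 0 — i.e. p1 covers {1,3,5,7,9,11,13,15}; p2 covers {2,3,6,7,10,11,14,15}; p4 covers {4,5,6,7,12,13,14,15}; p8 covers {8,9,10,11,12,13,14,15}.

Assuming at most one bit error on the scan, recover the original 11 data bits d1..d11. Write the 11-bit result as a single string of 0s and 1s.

s1 (pos 1,3,5,7,9,11,13,15): 1⊕1⊕1⊕1⊕0⊕1⊕0⊕1 = 0
s2 (pos 2,3,6,7,10,11,14,15): 0⊕1⊕1⊕1⊕0⊕1⊕0⊕1 = 1
s4 (pos 4,5,6,7,12,13,14,15): 1⊕1⊕1⊕1⊕1⊕0⊕0⊕1 = 0
s8 (pos 8,9,10,11,12,13,14,15): 0⊕0⊕0⊕1⊕1⊕0⊕0⊕1 = 1
Syndrome s8…s1 = 1010 → error at position 10.
Flip position 10: 101111100011001 → 101111100111001
Read data bits from positions 3,5,6,7,9,10,11,12,13,14,15: 11110111001

11110111001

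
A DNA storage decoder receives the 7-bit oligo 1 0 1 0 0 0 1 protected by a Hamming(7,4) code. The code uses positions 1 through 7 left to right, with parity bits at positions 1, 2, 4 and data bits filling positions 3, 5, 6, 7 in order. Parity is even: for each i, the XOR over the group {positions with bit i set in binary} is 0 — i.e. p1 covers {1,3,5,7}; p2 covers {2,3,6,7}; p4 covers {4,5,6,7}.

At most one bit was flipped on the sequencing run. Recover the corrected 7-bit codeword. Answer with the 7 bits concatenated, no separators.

s1 (pos 1,3,5,7): 1⊕1⊕0⊕1 = 1
s2 (pos 2,3,6,7): 0⊕1⊕0⊕1 = 0
s4 (pos 4,5,6,7): 0⊕0⊕0⊕1 = 1
Syndrome s4…s1 = 101 → error at position 5.
Flip position 5: 1010001 → 1010101

1010101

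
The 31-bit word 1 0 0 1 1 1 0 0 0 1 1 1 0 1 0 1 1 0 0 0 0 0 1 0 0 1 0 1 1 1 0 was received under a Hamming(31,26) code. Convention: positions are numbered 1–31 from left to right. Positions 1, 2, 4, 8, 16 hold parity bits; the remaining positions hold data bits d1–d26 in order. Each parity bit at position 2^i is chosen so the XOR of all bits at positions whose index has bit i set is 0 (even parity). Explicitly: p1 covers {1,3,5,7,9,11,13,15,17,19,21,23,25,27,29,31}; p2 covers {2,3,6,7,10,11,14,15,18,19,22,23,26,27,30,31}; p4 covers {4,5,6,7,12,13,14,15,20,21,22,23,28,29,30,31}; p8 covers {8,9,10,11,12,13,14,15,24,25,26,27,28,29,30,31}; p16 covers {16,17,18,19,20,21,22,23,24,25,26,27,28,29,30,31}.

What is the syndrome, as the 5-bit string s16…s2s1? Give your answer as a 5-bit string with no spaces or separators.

10110

s1 (pos 1,3,5,7,9,11,13,15,17,19,21,23,25,27,29,31): 1⊕0⊕1⊕0⊕0⊕1⊕0⊕0⊕1⊕0⊕0⊕1⊕0⊕0⊕1⊕0 = 0
s2 (pos 2,3,6,7,10,11,14,15,18,19,22,23,26,27,30,31): 0⊕0⊕1⊕0⊕1⊕1⊕1⊕0⊕0⊕0⊕0⊕1⊕1⊕0⊕1⊕0 = 1
s4 (pos 4,5,6,7,12,13,14,15,20,21,22,23,28,29,30,31): 1⊕1⊕1⊕0⊕1⊕0⊕1⊕0⊕0⊕0⊕0⊕1⊕1⊕1⊕1⊕0 = 1
s8 (pos 8,9,10,11,12,13,14,15,24,25,26,27,28,29,30,31): 0⊕0⊕1⊕1⊕1⊕0⊕1⊕0⊕0⊕0⊕1⊕0⊕1⊕1⊕1⊕0 = 0
s16 (pos 16,17,18,19,20,21,22,23,24,25,26,27,28,29,30,31): 1⊕1⊕0⊕0⊕0⊕0⊕0⊕1⊕0⊕0⊕1⊕0⊕1⊕1⊕1⊕0 = 1
Syndrome s16…s1 = 10110 → error at position 22.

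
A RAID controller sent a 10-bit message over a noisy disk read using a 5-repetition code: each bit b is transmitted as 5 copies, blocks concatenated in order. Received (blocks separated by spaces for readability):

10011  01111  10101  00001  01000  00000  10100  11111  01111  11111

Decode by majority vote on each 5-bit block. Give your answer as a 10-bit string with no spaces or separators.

1110000111

Block 1 (10011): 3 ones → 1
Block 2 (01111): 4 ones → 1
Block 3 (10101): 3 ones → 1
Block 4 (00001): 1 one → 0
Block 5 (01000): 1 one → 0
Block 6 (00000): 0 ones → 0
Block 7 (10100): 2 ones → 0
Block 8 (11111): 5 ones → 1
Block 9 (01111): 4 ones → 1
Block 10 (11111): 5 ones → 1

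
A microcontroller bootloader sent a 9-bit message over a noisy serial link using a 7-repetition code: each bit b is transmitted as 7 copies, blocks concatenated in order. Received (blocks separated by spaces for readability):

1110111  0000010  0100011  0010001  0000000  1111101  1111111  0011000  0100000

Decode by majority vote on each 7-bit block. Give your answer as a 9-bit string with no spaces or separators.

Block 1 (1110111): 6 ones → 1
Block 2 (0000010): 1 one → 0
Block 3 (0100011): 3 ones → 0
Block 4 (0010001): 2 ones → 0
Block 5 (0000000): 0 ones → 0
Block 6 (1111101): 6 ones → 1
Block 7 (1111111): 7 ones → 1
Block 8 (0011000): 2 ones → 0
Block 9 (0100000): 1 one → 0

100001100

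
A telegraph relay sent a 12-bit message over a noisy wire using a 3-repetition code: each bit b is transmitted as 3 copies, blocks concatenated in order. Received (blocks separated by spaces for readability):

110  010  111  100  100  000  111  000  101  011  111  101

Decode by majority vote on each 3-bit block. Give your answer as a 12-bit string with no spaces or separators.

101000101111

Block 1 (110): 2 ones → 1
Block 2 (010): 1 one → 0
Block 3 (111): 3 ones → 1
Block 4 (100): 1 one → 0
Block 5 (100): 1 one → 0
Block 6 (000): 0 ones → 0
Block 7 (111): 3 ones → 1
Block 8 (000): 0 ones → 0
Block 9 (101): 2 ones → 1
Block 10 (011): 2 ones → 1
Block 11 (111): 3 ones → 1
Block 12 (101): 2 ones → 1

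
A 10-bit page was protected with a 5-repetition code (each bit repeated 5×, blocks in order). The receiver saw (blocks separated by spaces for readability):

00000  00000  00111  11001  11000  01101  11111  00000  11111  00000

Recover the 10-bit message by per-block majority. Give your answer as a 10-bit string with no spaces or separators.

0011011010

Block 1 (00000): 0 ones → 0
Block 2 (00000): 0 ones → 0
Block 3 (00111): 3 ones → 1
Block 4 (11001): 3 ones → 1
Block 5 (11000): 2 ones → 0
Block 6 (01101): 3 ones → 1
Block 7 (11111): 5 ones → 1
Block 8 (00000): 0 ones → 0
Block 9 (11111): 5 ones → 1
Block 10 (00000): 0 ones → 0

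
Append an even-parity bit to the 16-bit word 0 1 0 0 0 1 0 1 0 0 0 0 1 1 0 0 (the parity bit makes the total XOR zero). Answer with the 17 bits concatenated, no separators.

XOR of the 16 data bits: 0⊕1⊕0⊕0⊕0⊕1⊕0⊕1⊕0⊕0⊕0⊕0⊕1⊕1⊕0⊕0 = 1
Parity bit = 1 (so all 17 bits XOR to 0).

01000101000011001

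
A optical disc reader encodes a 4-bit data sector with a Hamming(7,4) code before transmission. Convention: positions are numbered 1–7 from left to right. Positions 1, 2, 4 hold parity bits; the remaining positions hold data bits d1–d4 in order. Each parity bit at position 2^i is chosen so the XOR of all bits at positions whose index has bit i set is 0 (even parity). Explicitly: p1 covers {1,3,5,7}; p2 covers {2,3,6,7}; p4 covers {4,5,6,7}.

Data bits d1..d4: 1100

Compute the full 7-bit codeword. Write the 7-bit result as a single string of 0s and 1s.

Place data at non-parity positions: p1 p2 1 p4 1 0 0
p1 (pos 1,3,5,7): XOR of data positions = 1⊕1⊕0 = 0
p2 (pos 2,3,6,7): XOR of data positions = 1⊕0⊕0 = 1
p4 (pos 4,5,6,7): XOR of data positions = 1⊕0⊕0 = 1
Codeword: 0111100

0111100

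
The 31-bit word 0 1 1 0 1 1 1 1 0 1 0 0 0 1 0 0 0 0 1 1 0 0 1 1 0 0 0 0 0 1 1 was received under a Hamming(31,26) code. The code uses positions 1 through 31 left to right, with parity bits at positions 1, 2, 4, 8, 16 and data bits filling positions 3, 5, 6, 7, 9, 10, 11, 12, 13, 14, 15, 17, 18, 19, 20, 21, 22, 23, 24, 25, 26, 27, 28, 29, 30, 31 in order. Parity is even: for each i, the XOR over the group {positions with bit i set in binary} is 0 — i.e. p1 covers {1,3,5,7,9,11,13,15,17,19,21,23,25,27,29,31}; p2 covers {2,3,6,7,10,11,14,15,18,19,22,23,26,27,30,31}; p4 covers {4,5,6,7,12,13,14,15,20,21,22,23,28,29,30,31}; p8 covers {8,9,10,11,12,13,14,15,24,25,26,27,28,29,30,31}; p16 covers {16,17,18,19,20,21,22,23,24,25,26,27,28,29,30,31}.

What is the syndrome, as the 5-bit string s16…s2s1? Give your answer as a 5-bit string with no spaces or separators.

00000

s1 (pos 1,3,5,7,9,11,13,15,17,19,21,23,25,27,29,31): 0⊕1⊕1⊕1⊕0⊕0⊕0⊕0⊕0⊕1⊕0⊕1⊕0⊕0⊕0⊕1 = 0
s2 (pos 2,3,6,7,10,11,14,15,18,19,22,23,26,27,30,31): 1⊕1⊕1⊕1⊕1⊕0⊕1⊕0⊕0⊕1⊕0⊕1⊕0⊕0⊕1⊕1 = 0
s4 (pos 4,5,6,7,12,13,14,15,20,21,22,23,28,29,30,31): 0⊕1⊕1⊕1⊕0⊕0⊕1⊕0⊕1⊕0⊕0⊕1⊕0⊕0⊕1⊕1 = 0
s8 (pos 8,9,10,11,12,13,14,15,24,25,26,27,28,29,30,31): 1⊕0⊕1⊕0⊕0⊕0⊕1⊕0⊕1⊕0⊕0⊕0⊕0⊕0⊕1⊕1 = 0
s16 (pos 16,17,18,19,20,21,22,23,24,25,26,27,28,29,30,31): 0⊕0⊕0⊕1⊕1⊕0⊕0⊕1⊕1⊕0⊕0⊕0⊕0⊕0⊕1⊕1 = 0
Syndrome s16…s1 = 00000 → no error.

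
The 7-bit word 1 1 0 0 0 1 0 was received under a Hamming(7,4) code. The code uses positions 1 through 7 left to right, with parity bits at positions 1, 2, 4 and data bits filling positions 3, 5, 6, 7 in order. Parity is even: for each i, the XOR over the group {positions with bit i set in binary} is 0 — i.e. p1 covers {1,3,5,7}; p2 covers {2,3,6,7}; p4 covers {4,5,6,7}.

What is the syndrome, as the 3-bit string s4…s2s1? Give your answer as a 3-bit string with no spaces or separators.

s1 (pos 1,3,5,7): 1⊕0⊕0⊕0 = 1
s2 (pos 2,3,6,7): 1⊕0⊕1⊕0 = 0
s4 (pos 4,5,6,7): 0⊕0⊕1⊕0 = 1
Syndrome s4…s1 = 101 → error at position 5.

101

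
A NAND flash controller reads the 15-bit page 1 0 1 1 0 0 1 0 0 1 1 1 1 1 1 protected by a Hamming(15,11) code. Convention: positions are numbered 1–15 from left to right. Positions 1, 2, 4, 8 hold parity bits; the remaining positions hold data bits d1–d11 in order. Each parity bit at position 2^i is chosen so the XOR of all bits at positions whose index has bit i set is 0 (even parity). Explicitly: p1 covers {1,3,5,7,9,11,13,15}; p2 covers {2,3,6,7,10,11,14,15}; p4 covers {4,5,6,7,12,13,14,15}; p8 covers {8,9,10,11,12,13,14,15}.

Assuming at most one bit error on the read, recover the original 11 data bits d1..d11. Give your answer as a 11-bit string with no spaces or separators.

10010111111

s1 (pos 1,3,5,7,9,11,13,15): 1⊕1⊕0⊕1⊕0⊕1⊕1⊕1 = 0
s2 (pos 2,3,6,7,10,11,14,15): 0⊕1⊕0⊕1⊕1⊕1⊕1⊕1 = 0
s4 (pos 4,5,6,7,12,13,14,15): 1⊕0⊕0⊕1⊕1⊕1⊕1⊕1 = 0
s8 (pos 8,9,10,11,12,13,14,15): 0⊕0⊕1⊕1⊕1⊕1⊕1⊕1 = 0
Syndrome s8…s1 = 0000 → no error.
Read data bits from positions 3,5,6,7,9,10,11,12,13,14,15: 10010111111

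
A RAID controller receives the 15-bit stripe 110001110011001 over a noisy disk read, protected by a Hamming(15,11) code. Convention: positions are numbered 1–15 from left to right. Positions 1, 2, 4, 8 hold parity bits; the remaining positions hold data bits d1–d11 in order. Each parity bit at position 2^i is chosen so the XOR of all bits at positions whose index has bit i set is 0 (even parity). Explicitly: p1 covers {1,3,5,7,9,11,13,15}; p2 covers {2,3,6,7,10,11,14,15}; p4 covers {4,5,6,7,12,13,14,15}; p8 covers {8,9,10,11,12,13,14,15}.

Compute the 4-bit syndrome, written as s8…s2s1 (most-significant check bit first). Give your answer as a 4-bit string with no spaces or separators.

0010

s1 (pos 1,3,5,7,9,11,13,15): 1⊕0⊕0⊕1⊕0⊕1⊕0⊕1 = 0
s2 (pos 2,3,6,7,10,11,14,15): 1⊕0⊕1⊕1⊕0⊕1⊕0⊕1 = 1
s4 (pos 4,5,6,7,12,13,14,15): 0⊕0⊕1⊕1⊕1⊕0⊕0⊕1 = 0
s8 (pos 8,9,10,11,12,13,14,15): 1⊕0⊕0⊕1⊕1⊕0⊕0⊕1 = 0
Syndrome s8…s1 = 0010 → error at position 2.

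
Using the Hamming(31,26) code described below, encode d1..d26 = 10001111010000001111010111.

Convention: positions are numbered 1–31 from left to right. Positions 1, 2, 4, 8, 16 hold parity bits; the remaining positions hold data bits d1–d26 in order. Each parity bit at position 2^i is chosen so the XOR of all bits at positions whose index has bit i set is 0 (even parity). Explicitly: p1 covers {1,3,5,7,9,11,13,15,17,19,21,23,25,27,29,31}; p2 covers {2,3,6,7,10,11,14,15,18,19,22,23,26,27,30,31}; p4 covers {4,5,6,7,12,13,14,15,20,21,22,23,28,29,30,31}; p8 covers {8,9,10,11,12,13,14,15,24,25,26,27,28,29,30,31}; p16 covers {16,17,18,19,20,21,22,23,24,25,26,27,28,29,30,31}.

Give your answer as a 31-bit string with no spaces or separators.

0111000111110100000001111010111

Place data at non-parity positions: p1 p2 1 p4 0 0 0 p8 1 1 1 1 0 1 0 p16 0 0 0 0 0 1 1 1 1 0 1 0 1 1 1
p1 (pos 1,3,5,7,9,11,13,15,17,19,21,23,25,27,29,31): XOR of data positions = 1⊕0⊕0⊕1⊕1⊕0⊕0⊕0⊕0⊕0⊕1⊕1⊕1⊕1⊕1 = 0
p2 (pos 2,3,6,7,10,11,14,15,18,19,22,23,26,27,30,31): XOR of data positions = 1⊕0⊕0⊕1⊕1⊕1⊕0⊕0⊕0⊕1⊕1⊕0⊕1⊕1⊕1 = 1
p4 (pos 4,5,6,7,12,13,14,15,20,21,22,23,28,29,30,31): XOR of data positions = 0⊕0⊕0⊕1⊕0⊕1⊕0⊕0⊕0⊕1⊕1⊕0⊕1⊕1⊕1 = 1
p8 (pos 8,9,10,11,12,13,14,15,24,25,26,27,28,29,30,31): XOR of data positions = 1⊕1⊕1⊕1⊕0⊕1⊕0⊕1⊕1⊕0⊕1⊕0⊕1⊕1⊕1 = 1
p16 (pos 16,17,18,19,20,21,22,23,24,25,26,27,28,29,30,31): XOR of data positions = 0⊕0⊕0⊕0⊕0⊕1⊕1⊕1⊕1⊕0⊕1⊕0⊕1⊕1⊕1 = 0
Codeword: 0111000111110100000001111010111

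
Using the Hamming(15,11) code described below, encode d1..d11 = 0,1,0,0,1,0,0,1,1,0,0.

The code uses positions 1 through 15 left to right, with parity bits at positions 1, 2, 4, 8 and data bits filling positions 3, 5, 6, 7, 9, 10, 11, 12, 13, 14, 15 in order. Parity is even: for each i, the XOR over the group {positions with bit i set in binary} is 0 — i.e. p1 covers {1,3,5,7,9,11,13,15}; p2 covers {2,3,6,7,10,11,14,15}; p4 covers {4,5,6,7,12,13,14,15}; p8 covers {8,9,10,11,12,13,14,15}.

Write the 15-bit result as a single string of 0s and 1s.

Place data at non-parity positions: p1 p2 0 p4 1 0 0 p8 1 0 0 1 1 0 0
p1 (pos 1,3,5,7,9,11,13,15): XOR of data positions = 0⊕1⊕0⊕1⊕0⊕1⊕0 = 1
p2 (pos 2,3,6,7,10,11,14,15): XOR of data positions = 0⊕0⊕0⊕0⊕0⊕0⊕0 = 0
p4 (pos 4,5,6,7,12,13,14,15): XOR of data positions = 1⊕0⊕0⊕1⊕1⊕0⊕0 = 1
p8 (pos 8,9,10,11,12,13,14,15): XOR of data positions = 1⊕0⊕0⊕1⊕1⊕0⊕0 = 1
Codeword: 100110011001100

100110011001100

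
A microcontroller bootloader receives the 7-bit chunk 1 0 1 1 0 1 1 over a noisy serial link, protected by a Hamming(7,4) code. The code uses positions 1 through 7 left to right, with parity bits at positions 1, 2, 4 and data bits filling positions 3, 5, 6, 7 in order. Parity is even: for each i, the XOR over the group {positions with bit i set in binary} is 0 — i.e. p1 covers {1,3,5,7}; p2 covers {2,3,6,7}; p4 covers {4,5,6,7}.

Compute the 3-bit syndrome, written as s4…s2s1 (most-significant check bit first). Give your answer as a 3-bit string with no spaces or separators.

111

s1 (pos 1,3,5,7): 1⊕1⊕0⊕1 = 1
s2 (pos 2,3,6,7): 0⊕1⊕1⊕1 = 1
s4 (pos 4,5,6,7): 1⊕0⊕1⊕1 = 1
Syndrome s4…s1 = 111 → error at position 7.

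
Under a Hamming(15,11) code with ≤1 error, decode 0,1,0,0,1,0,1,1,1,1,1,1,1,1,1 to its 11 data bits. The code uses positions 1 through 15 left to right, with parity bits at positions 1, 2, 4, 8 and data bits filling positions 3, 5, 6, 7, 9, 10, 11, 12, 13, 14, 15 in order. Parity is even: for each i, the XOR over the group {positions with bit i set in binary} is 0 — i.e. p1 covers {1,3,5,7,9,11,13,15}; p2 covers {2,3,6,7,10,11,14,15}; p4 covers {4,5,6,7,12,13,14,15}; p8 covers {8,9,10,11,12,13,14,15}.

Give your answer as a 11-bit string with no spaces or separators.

01011111111

s1 (pos 1,3,5,7,9,11,13,15): 0⊕0⊕1⊕1⊕1⊕1⊕1⊕1 = 0
s2 (pos 2,3,6,7,10,11,14,15): 1⊕0⊕0⊕1⊕1⊕1⊕1⊕1 = 0
s4 (pos 4,5,6,7,12,13,14,15): 0⊕1⊕0⊕1⊕1⊕1⊕1⊕1 = 0
s8 (pos 8,9,10,11,12,13,14,15): 1⊕1⊕1⊕1⊕1⊕1⊕1⊕1 = 0
Syndrome s8…s1 = 0000 → no error.
Read data bits from positions 3,5,6,7,9,10,11,12,13,14,15: 01011111111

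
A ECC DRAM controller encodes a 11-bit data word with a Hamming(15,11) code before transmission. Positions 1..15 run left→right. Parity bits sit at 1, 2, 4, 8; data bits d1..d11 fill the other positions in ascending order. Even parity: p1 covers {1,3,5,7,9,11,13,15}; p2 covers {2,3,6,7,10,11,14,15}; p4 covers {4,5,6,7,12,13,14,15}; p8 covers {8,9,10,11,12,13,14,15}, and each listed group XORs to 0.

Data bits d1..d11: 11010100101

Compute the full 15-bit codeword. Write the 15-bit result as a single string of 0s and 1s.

Place data at non-parity positions: p1 p2 1 p4 1 0 1 p8 0 1 0 0 1 0 1
p1 (pos 1,3,5,7,9,11,13,15): XOR of data positions = 1⊕1⊕1⊕0⊕0⊕1⊕1 = 1
p2 (pos 2,3,6,7,10,11,14,15): XOR of data positions = 1⊕0⊕1⊕1⊕0⊕0⊕1 = 0
p4 (pos 4,5,6,7,12,13,14,15): XOR of data positions = 1⊕0⊕1⊕0⊕1⊕0⊕1 = 0
p8 (pos 8,9,10,11,12,13,14,15): XOR of data positions = 0⊕1⊕0⊕0⊕1⊕0⊕1 = 1
Codeword: 101010110100101

101010110100101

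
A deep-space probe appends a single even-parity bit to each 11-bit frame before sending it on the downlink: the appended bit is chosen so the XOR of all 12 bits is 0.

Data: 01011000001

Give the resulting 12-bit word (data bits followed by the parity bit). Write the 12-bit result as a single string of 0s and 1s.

010110000010

XOR of the 11 data bits: 0⊕1⊕0⊕1⊕1⊕0⊕0⊕0⊕0⊕0⊕1 = 0
Parity bit = 0 (so all 12 bits XOR to 0).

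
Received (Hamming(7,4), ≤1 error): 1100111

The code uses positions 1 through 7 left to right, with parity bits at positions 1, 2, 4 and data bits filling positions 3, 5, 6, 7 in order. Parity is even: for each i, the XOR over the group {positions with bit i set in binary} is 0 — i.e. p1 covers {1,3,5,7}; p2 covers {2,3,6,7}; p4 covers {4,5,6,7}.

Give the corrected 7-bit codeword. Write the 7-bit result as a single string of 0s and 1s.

1100110

s1 (pos 1,3,5,7): 1⊕0⊕1⊕1 = 1
s2 (pos 2,3,6,7): 1⊕0⊕1⊕1 = 1
s4 (pos 4,5,6,7): 0⊕1⊕1⊕1 = 1
Syndrome s4…s1 = 111 → error at position 7.
Flip position 7: 1100111 → 1100110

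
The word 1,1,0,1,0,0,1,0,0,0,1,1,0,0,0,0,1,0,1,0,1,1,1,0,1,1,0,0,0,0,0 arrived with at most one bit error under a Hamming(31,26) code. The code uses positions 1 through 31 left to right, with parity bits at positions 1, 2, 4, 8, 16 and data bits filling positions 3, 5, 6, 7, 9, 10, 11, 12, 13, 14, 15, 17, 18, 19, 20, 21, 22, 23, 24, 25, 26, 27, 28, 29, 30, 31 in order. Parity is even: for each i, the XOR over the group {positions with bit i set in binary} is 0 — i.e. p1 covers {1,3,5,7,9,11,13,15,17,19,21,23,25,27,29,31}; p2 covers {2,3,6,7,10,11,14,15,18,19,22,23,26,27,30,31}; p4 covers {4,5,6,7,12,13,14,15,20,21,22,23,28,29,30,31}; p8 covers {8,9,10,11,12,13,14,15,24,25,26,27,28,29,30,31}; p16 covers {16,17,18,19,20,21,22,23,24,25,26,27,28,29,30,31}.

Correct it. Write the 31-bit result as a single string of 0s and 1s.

1101001000110000111011101100000

s1 (pos 1,3,5,7,9,11,13,15,17,19,21,23,25,27,29,31): 1⊕0⊕0⊕1⊕0⊕1⊕0⊕0⊕1⊕1⊕1⊕1⊕1⊕0⊕0⊕0 = 0
s2 (pos 2,3,6,7,10,11,14,15,18,19,22,23,26,27,30,31): 1⊕0⊕0⊕1⊕0⊕1⊕0⊕0⊕0⊕1⊕1⊕1⊕1⊕0⊕0⊕0 = 1
s4 (pos 4,5,6,7,12,13,14,15,20,21,22,23,28,29,30,31): 1⊕0⊕0⊕1⊕1⊕0⊕0⊕0⊕0⊕1⊕1⊕1⊕0⊕0⊕0⊕0 = 0
s8 (pos 8,9,10,11,12,13,14,15,24,25,26,27,28,29,30,31): 0⊕0⊕0⊕1⊕1⊕0⊕0⊕0⊕0⊕1⊕1⊕0⊕0⊕0⊕0⊕0 = 0
s16 (pos 16,17,18,19,20,21,22,23,24,25,26,27,28,29,30,31): 0⊕1⊕0⊕1⊕0⊕1⊕1⊕1⊕0⊕1⊕1⊕0⊕0⊕0⊕0⊕0 = 1
Syndrome s16…s1 = 10010 → error at position 18.
Flip position 18: 1101001000110000101011101100000 → 1101001000110000111011101100000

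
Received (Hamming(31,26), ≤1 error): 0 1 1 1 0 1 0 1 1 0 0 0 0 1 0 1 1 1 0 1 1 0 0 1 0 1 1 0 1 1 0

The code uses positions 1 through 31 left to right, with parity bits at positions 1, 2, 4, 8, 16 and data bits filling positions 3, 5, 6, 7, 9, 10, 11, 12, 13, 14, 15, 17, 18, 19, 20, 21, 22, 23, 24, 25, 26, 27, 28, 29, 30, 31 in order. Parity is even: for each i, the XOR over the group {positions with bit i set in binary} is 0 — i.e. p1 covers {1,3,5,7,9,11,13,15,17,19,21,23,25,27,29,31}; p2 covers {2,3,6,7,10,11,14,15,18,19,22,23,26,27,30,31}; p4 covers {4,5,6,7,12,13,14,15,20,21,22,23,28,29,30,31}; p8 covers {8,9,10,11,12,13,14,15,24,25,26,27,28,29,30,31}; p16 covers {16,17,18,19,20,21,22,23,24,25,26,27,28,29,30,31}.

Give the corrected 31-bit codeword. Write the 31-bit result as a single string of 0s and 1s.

0110010110000101110110010110110

s1 (pos 1,3,5,7,9,11,13,15,17,19,21,23,25,27,29,31): 0⊕1⊕0⊕0⊕1⊕0⊕0⊕0⊕1⊕0⊕1⊕0⊕0⊕1⊕1⊕0 = 0
s2 (pos 2,3,6,7,10,11,14,15,18,19,22,23,26,27,30,31): 1⊕1⊕1⊕0⊕0⊕0⊕1⊕0⊕1⊕0⊕0⊕0⊕1⊕1⊕1⊕0 = 0
s4 (pos 4,5,6,7,12,13,14,15,20,21,22,23,28,29,30,31): 1⊕0⊕1⊕0⊕0⊕0⊕1⊕0⊕1⊕1⊕0⊕0⊕0⊕1⊕1⊕0 = 1
s8 (pos 8,9,10,11,12,13,14,15,24,25,26,27,28,29,30,31): 1⊕1⊕0⊕0⊕0⊕0⊕1⊕0⊕1⊕0⊕1⊕1⊕0⊕1⊕1⊕0 = 0
s16 (pos 16,17,18,19,20,21,22,23,24,25,26,27,28,29,30,31): 1⊕1⊕1⊕0⊕1⊕1⊕0⊕0⊕1⊕0⊕1⊕1⊕0⊕1⊕1⊕0 = 0
Syndrome s16…s1 = 00100 → error at position 4.
Flip position 4: 0111010110000101110110010110110 → 0110010110000101110110010110110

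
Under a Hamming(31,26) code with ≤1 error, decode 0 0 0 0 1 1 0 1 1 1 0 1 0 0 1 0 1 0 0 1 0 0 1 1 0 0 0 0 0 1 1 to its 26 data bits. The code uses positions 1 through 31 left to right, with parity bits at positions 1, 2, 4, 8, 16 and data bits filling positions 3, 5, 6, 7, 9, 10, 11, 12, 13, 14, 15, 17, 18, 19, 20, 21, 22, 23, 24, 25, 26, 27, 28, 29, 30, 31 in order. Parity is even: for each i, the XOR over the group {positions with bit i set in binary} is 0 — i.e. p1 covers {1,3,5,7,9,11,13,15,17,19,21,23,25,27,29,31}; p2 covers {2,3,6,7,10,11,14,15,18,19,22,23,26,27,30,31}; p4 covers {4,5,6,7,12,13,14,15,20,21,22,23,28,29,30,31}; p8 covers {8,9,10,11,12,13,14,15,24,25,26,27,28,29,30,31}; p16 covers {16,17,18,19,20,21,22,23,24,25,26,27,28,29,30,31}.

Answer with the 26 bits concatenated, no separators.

s1 (pos 1,3,5,7,9,11,13,15,17,19,21,23,25,27,29,31): 0⊕0⊕1⊕0⊕1⊕0⊕0⊕1⊕1⊕0⊕0⊕1⊕0⊕0⊕0⊕1 = 0
s2 (pos 2,3,6,7,10,11,14,15,18,19,22,23,26,27,30,31): 0⊕0⊕1⊕0⊕1⊕0⊕0⊕1⊕0⊕0⊕0⊕1⊕0⊕0⊕1⊕1 = 0
s4 (pos 4,5,6,7,12,13,14,15,20,21,22,23,28,29,30,31): 0⊕1⊕1⊕0⊕1⊕0⊕0⊕1⊕1⊕0⊕0⊕1⊕0⊕0⊕1⊕1 = 0
s8 (pos 8,9,10,11,12,13,14,15,24,25,26,27,28,29,30,31): 1⊕1⊕1⊕0⊕1⊕0⊕0⊕1⊕1⊕0⊕0⊕0⊕0⊕0⊕1⊕1 = 0
s16 (pos 16,17,18,19,20,21,22,23,24,25,26,27,28,29,30,31): 0⊕1⊕0⊕0⊕1⊕0⊕0⊕1⊕1⊕0⊕0⊕0⊕0⊕0⊕1⊕1 = 0
Syndrome s16…s1 = 00000 → no error.
Read data bits from positions 3,5,6,7,9,10,11,12,13,14,15,17,18,19,20,21,22,23,24,25,26,27,28,29,30,31: 01101101001100100110000011

01101101001100100110000011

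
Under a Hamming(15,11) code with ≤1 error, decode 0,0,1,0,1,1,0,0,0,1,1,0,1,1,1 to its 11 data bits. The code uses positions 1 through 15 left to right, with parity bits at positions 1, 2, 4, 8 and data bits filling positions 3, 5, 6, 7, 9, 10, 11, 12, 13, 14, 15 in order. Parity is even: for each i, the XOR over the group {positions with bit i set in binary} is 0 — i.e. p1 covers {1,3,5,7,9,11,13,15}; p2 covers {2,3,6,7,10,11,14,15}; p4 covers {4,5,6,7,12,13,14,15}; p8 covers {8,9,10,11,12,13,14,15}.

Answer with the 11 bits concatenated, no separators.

11100110011

s1 (pos 1,3,5,7,9,11,13,15): 0⊕1⊕1⊕0⊕0⊕1⊕1⊕1 = 1
s2 (pos 2,3,6,7,10,11,14,15): 0⊕1⊕1⊕0⊕1⊕1⊕1⊕1 = 0
s4 (pos 4,5,6,7,12,13,14,15): 0⊕1⊕1⊕0⊕0⊕1⊕1⊕1 = 1
s8 (pos 8,9,10,11,12,13,14,15): 0⊕0⊕1⊕1⊕0⊕1⊕1⊕1 = 1
Syndrome s8…s1 = 1101 → error at position 13.
Flip position 13: 001011000110111 → 001011000110011
Read data bits from positions 3,5,6,7,9,10,11,12,13,14,15: 11100110011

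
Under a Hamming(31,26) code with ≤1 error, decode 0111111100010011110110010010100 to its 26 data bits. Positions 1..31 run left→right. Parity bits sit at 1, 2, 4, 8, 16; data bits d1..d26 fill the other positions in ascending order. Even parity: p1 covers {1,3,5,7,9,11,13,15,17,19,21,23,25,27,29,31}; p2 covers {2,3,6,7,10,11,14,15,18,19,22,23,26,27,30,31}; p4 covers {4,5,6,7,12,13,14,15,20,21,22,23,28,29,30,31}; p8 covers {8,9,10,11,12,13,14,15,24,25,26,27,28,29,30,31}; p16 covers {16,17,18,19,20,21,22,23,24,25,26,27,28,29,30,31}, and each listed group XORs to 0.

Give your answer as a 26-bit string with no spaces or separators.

11010001001110110010010100

s1 (pos 1,3,5,7,9,11,13,15,17,19,21,23,25,27,29,31): 0⊕1⊕1⊕1⊕0⊕0⊕0⊕1⊕1⊕0⊕1⊕0⊕0⊕1⊕1⊕0 = 0
s2 (pos 2,3,6,7,10,11,14,15,18,19,22,23,26,27,30,31): 1⊕1⊕1⊕1⊕0⊕0⊕0⊕1⊕1⊕0⊕0⊕0⊕0⊕1⊕0⊕0 = 1
s4 (pos 4,5,6,7,12,13,14,15,20,21,22,23,28,29,30,31): 1⊕1⊕1⊕1⊕1⊕0⊕0⊕1⊕1⊕1⊕0⊕0⊕0⊕1⊕0⊕0 = 1
s8 (pos 8,9,10,11,12,13,14,15,24,25,26,27,28,29,30,31): 1⊕0⊕0⊕0⊕1⊕0⊕0⊕1⊕1⊕0⊕0⊕1⊕0⊕1⊕0⊕0 = 0
s16 (pos 16,17,18,19,20,21,22,23,24,25,26,27,28,29,30,31): 1⊕1⊕1⊕0⊕1⊕1⊕0⊕0⊕1⊕0⊕0⊕1⊕0⊕1⊕0⊕0 = 0
Syndrome s16…s1 = 00110 → error at position 6.
Flip position 6: 0111111100010011110110010010100 → 0111101100010011110110010010100
Read data bits from positions 3,5,6,7,9,10,11,12,13,14,15,17,18,19,20,21,22,23,24,25,26,27,28,29,30,31: 11010001001110110010010100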